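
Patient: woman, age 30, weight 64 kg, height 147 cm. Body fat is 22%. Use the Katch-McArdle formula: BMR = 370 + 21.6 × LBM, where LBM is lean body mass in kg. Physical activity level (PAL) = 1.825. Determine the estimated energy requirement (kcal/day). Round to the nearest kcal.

2643 kcal/day

LBM = 64 × (1 − 0.22) = 49.92 kg. Katch-McArdle: BMR = 370 + 21.6 × 49.92 = 1448.272 kcal/day.
TEE = BMR × activity factor = 1448.272 × 1.825 = 2643.0964 kcal/day.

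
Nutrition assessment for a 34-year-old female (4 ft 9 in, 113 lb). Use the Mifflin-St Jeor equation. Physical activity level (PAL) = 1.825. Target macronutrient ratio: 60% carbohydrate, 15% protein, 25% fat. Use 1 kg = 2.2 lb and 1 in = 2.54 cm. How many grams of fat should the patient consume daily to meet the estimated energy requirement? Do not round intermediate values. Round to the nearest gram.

Convert to metric: weight = 113 ÷ 2.2 = 51.3636 kg; height = (4×12 + 9) × 2.54 = 57 × 2.54 = 144.78 cm.
Mifflin-St Jeor (female): BMR = 10(51.3636) + 6.25(144.78) − 5(34) − 161 = 513.6364 + 904.875 − 170 − 161 = 1087.5114 kcal/day.
TEE = 1087.5114 × 1.825 = 1984.7082 kcal/day.
Fat energy = 25% × 1984.7082 = 496.1771 kcal.
Fat = 496.1771 ÷ 9 kcal/g = 55.1308 g.

55 g/day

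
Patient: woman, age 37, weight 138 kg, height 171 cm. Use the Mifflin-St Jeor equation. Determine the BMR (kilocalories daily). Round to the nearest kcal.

Mifflin-St Jeor (female): BMR = 10(138) + 6.25(171) − 5(37) − 161 = 1380 + 1068.75 − 185 − 161 = 2102.75 kcal/day.

2103 kilocalories daily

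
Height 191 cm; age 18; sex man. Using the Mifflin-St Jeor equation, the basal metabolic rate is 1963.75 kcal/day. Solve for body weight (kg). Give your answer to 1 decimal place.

85.5 kg

1963.75 = 10·W + 6.25(191) − 5(18) + 5
10·W = 1963.75 − 1108.75 = 855, so W = 85.5 kg.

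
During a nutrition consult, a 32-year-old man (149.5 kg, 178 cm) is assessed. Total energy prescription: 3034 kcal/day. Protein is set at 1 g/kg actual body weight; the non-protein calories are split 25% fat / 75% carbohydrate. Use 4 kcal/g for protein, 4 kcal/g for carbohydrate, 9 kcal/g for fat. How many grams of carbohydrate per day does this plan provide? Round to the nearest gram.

Protein = 1 × 149.5 = 149.5 g → 149.5 × 4 = 598 kcal.
Non-protein calories = 3034 − 598 = 2436 kcal.
Fat: 25% × 2436 = 609 kcal; carbohydrate: 1827 kcal.
Carbohydrate: 1827 kcal ÷ 4 kcal/g = 456.75 g.

457 g/day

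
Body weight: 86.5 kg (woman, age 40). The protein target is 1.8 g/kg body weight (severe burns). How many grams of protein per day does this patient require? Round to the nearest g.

156 g/day

Protein = 1.8 g/kg × 86.5 kg = 155.7 g/day.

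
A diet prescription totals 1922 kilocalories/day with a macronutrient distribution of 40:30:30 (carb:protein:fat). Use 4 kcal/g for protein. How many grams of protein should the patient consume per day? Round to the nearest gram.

Protein energy = 30% × 1922 = 576.6 kcal.
At 4 kcal/g: 576.6 ÷ 4 = 144.15 g.

144 g/day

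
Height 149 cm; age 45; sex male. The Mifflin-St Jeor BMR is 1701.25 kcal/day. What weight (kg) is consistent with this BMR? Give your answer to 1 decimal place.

1701.25 = 10·W + 6.25(149) − 5(45) + 5
10·W = 1701.25 − 711.25 = 990, so W = 99 kg.

99.0 kg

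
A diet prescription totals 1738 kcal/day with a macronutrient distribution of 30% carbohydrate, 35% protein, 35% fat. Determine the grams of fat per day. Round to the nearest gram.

Fat energy = 35% × 1738 = 608.3 kcal.
At 9 kcal/g: 608.3 ÷ 9 = 67.5889 g.

68 g/day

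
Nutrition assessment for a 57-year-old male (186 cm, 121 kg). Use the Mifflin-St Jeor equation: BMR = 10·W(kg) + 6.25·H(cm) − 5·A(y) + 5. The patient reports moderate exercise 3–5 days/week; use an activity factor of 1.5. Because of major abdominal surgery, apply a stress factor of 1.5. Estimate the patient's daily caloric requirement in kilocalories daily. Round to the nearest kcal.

Mifflin-St Jeor (male): BMR = 10(121) + 6.25(186) − 5(57) + 5 = 1210 + 1162.5 − 285 + 5 = 2092.5 kcal/day.
TEE = BMR × activity factor = 2092.5 × 1.5 = 3138.75 kcal/day.
Apply stress factor: 3138.75 × 1.5 = 4708.125 kcal/day.

4708 kilocalories daily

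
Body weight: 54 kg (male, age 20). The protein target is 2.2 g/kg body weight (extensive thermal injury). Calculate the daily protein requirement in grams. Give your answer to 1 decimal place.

Protein = 2.2 g/kg × 54 kg = 118.8 g/day.

118.8 g/day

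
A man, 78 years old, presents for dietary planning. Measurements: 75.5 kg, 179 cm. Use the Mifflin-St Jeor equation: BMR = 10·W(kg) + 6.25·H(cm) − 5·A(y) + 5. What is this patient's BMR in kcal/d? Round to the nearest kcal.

Mifflin-St Jeor (male): BMR = 10(75.5) + 6.25(179) − 5(78) + 5 = 755 + 1118.75 − 390 + 5 = 1488.75 kcal/day.

1489 kcal/d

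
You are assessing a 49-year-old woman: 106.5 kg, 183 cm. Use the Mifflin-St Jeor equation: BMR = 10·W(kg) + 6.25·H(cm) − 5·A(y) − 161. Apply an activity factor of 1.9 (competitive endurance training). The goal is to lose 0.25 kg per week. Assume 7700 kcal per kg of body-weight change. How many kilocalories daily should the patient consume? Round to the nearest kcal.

3150 kilocalories daily

Mifflin-St Jeor (female): BMR = 10(106.5) + 6.25(183) − 5(49) − 161 = 1065 + 1143.75 − 245 − 161 = 1802.75 kcal/day.
TEE = 1802.75 × 1.9 = 3425.225 kcal/day.
Required daily deficit = 0.25 × 7700 ÷ 7 = 275 kcal/day.
Target intake = 3425.225 − 275 = 3150.225 kcal/day.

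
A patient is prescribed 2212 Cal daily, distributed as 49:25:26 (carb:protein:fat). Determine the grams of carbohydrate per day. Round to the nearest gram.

Carbohydrate energy = 49% × 2212 = 1083.88 kcal.
At 4 kcal/g: 1083.88 ÷ 4 = 270.97 g.

271 g/day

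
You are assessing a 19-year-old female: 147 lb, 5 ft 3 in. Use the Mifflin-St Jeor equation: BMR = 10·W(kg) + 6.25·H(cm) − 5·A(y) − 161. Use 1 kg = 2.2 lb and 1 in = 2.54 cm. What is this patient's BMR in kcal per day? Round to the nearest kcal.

1412 kcal per day

Convert to metric: weight = 147 ÷ 2.2 = 66.8182 kg; height = (5×12 + 3) × 2.54 = 63 × 2.54 = 160.02 cm.
Mifflin-St Jeor (female): BMR = 10(66.8182) + 6.25(160.02) − 5(19) − 161 = 668.1818 + 1000.125 − 95 − 161 = 1412.3068 kcal/day.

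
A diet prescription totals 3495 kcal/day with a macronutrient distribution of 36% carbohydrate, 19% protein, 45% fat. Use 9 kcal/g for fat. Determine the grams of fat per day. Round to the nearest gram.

Fat energy = 45% × 3495 = 1572.75 kcal.
At 9 kcal/g: 1572.75 ÷ 9 = 174.75 g.

175 g/day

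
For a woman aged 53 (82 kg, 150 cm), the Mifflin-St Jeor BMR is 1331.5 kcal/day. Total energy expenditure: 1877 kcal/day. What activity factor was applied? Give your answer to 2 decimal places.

1.41

Activity factor = TEE ÷ BMR = 1877 ÷ 1331.5 = 1.41.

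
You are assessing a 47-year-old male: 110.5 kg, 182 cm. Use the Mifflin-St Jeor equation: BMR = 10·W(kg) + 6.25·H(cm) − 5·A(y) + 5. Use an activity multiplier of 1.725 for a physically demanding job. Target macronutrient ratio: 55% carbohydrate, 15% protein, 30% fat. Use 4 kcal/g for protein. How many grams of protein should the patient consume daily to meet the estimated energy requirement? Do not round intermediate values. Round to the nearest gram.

Mifflin-St Jeor (male): BMR = 10(110.5) + 6.25(182) − 5(47) + 5 = 1105 + 1137.5 − 235 + 5 = 2012.5 kcal/day.
TEE = 2012.5 × 1.725 = 3471.5625 kcal/day.
Protein energy = 15% × 3471.5625 = 520.7344 kcal.
Protein = 520.7344 ÷ 4 kcal/g = 130.1836 g.

130 g/day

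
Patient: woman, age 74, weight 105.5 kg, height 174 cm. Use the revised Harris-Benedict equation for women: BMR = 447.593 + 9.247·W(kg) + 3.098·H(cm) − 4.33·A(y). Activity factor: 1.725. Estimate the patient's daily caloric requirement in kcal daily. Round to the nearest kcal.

Harris-Benedict: BMR = 447.593 + 9.247(105.5) + 3.098(174) − 4.33(74) = 1641.7835 kcal/day.
TEE = BMR × activity factor = 1641.7835 × 1.725 = 2832.0765 kcal/day.

2832 kcal daily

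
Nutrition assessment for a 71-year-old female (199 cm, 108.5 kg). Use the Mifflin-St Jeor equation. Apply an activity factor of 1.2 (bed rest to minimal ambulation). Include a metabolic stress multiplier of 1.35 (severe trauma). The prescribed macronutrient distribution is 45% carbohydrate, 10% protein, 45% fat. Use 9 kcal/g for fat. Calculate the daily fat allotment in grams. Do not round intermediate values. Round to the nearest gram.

Mifflin-St Jeor (female): BMR = 10(108.5) + 6.25(199) − 5(71) − 161 = 1085 + 1243.75 − 355 − 161 = 1812.75 kcal/day.
TEE = 1812.75 × 1.2 = 2175.3 kcal/day.
With stress factor 1.35: 2175.3 × 1.35 = 2936.655 kcal/day.
Fat energy = 45% × 2936.655 = 1321.4948 kcal.
Fat = 1321.4948 ÷ 9 kcal/g = 146.8328 g.

147 g/day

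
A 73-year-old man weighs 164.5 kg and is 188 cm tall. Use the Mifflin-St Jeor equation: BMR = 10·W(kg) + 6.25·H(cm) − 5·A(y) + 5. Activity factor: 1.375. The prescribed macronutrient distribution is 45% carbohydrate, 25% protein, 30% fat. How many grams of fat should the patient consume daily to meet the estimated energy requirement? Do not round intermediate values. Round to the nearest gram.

113 g/day

Mifflin-St Jeor (male): BMR = 10(164.5) + 6.25(188) − 5(73) + 5 = 1645 + 1175 − 365 + 5 = 2460 kcal/day.
TEE = 2460 × 1.375 = 3382.5 kcal/day.
Fat energy = 30% × 3382.5 = 1014.75 kcal.
Fat = 1014.75 ÷ 9 kcal/g = 112.75 g.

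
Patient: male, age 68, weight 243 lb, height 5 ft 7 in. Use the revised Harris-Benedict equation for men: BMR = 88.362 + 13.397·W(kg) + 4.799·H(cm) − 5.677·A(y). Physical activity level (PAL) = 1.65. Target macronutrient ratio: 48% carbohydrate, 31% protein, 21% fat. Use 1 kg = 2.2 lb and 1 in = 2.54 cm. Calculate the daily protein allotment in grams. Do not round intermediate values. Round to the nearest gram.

Convert to metric: weight = 243 ÷ 2.2 = 110.4545 kg; height = (5×12 + 7) × 2.54 = 67 × 2.54 = 170.18 cm.
Harris-Benedict: BMR = 88.362 + 13.397(110.4545) + 4.799(170.18) − 5.677(68) = 1998.7794 kcal/day.
TEE = 1998.7794 × 1.65 = 3297.986 kcal/day.
Protein energy = 31% × 3297.986 = 1022.3756 kcal.
Protein = 1022.3756 ÷ 4 kcal/g = 255.5939 g.

256 g/day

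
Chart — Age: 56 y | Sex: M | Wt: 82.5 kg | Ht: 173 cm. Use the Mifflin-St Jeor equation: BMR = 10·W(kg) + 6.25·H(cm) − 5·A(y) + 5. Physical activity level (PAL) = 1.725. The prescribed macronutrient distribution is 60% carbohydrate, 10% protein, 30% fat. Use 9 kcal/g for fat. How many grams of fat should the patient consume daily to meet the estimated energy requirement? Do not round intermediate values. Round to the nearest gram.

Mifflin-St Jeor (male): BMR = 10(82.5) + 6.25(173) − 5(56) + 5 = 825 + 1081.25 − 280 + 5 = 1631.25 kcal/day.
TEE = 1631.25 × 1.725 = 2813.9063 kcal/day.
Fat energy = 30% × 2813.9063 = 844.1719 kcal.
Fat = 844.1719 ÷ 9 kcal/g = 93.7969 g.

94 g/day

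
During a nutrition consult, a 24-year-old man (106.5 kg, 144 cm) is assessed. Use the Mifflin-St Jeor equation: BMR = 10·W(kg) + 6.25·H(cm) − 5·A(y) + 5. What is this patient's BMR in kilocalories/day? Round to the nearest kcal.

1850 kilocalories/day

Mifflin-St Jeor (male): BMR = 10(106.5) + 6.25(144) − 5(24) + 5 = 1065 + 900 − 120 + 5 = 1850 kcal/day.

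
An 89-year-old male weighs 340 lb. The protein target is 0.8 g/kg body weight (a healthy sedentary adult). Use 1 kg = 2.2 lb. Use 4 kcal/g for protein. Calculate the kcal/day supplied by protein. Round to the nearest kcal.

495 kcal/day

Weight in kg = 340 ÷ 2.2 = 154.5455 kg.
Protein = 0.8 g/kg × 154.5455 kg = 123.6364 g/day.
Protein energy = 123.6364 g × 4 kcal/g = 494.5455 kcal/day.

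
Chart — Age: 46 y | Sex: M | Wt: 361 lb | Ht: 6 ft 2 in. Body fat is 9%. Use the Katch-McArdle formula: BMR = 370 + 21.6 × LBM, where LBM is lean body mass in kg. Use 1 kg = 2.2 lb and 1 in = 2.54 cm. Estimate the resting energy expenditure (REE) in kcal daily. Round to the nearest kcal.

Convert to metric: weight = 361 ÷ 2.2 = 164.0909 kg; height = (6×12 + 2) × 2.54 = 74 × 2.54 = 187.96 cm.
LBM = 164.0909 × (1 − 0.09) = 149.3227 kg. Katch-McArdle: BMR = 370 + 21.6 × 149.3227 = 3595.3709 kcal/day.

3595 kcal daily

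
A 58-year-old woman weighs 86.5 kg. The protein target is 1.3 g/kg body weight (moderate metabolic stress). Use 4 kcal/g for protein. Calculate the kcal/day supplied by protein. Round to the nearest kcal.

450 kcal/day

Protein = 1.3 g/kg × 86.5 kg = 112.45 g/day.
Protein energy = 112.45 g × 4 kcal/g = 449.8 kcal/day.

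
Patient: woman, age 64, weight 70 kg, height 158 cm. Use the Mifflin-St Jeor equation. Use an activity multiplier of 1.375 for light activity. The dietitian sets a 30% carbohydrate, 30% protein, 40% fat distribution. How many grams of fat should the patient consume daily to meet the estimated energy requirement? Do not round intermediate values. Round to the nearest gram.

Mifflin-St Jeor (female): BMR = 10(70) + 6.25(158) − 5(64) − 161 = 700 + 987.5 − 320 − 161 = 1206.5 kcal/day.
TEE = 1206.5 × 1.375 = 1658.9375 kcal/day.
Fat energy = 40% × 1658.9375 = 663.575 kcal.
Fat = 663.575 ÷ 9 kcal/g = 73.7306 g.

74 g/day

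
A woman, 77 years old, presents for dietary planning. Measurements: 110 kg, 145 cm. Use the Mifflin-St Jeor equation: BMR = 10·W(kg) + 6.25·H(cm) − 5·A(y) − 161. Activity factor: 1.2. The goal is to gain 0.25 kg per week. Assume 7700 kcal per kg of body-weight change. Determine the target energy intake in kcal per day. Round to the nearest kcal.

Mifflin-St Jeor (female): BMR = 10(110) + 6.25(145) − 5(77) − 161 = 1100 + 906.25 − 385 − 161 = 1460.25 kcal/day.
TEE = 1460.25 × 1.2 = 1752.3 kcal/day.
Required daily surplus = 0.25 × 7700 ÷ 7 = 275 kcal/day.
Target intake = 1752.3 + 275 = 2027.3 kcal/day.

2027 kcal per day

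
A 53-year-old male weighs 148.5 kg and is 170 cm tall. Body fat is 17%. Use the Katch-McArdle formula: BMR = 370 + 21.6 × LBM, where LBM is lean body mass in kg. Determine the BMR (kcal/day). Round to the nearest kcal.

LBM = 148.5 × (1 − 0.17) = 123.255 kg. Katch-McArdle: BMR = 370 + 21.6 × 123.255 = 3032.308 kcal/day.

3032 kcal/day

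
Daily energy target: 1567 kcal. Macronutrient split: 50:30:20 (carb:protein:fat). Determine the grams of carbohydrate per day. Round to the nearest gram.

196 g/day

Carbohydrate energy = 50% × 1567 = 783.5 kcal.
At 4 kcal/g: 783.5 ÷ 4 = 195.875 g.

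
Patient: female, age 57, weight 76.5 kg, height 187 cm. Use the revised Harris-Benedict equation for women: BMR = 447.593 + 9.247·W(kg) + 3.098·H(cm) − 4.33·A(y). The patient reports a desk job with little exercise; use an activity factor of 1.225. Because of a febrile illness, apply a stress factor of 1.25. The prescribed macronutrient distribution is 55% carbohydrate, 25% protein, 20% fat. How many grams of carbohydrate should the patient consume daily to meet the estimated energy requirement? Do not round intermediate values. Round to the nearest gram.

Harris-Benedict: BMR = 447.593 + 9.247(76.5) + 3.098(187) − 4.33(57) = 1487.5045 kcal/day.
TEE = 1487.5045 × 1.225 = 1822.193 kcal/day.
With stress factor 1.25: 1822.193 × 1.25 = 2277.7413 kcal/day.
Carbohydrate energy = 55% × 2277.7413 = 1252.7577 kcal.
Carbohydrate = 1252.7577 ÷ 4 kcal/g = 313.1894 g.

313 g/day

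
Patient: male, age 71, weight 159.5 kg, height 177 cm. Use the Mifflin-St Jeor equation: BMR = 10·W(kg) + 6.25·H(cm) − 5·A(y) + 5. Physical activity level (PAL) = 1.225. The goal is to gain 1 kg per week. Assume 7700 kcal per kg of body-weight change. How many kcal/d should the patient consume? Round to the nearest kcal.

3980 kcal/d

Mifflin-St Jeor (male): BMR = 10(159.5) + 6.25(177) − 5(71) + 5 = 1595 + 1106.25 − 355 + 5 = 2351.25 kcal/day.
TEE = 2351.25 × 1.225 = 2880.2813 kcal/day.
Required daily surplus = 1 × 7700 ÷ 7 = 1100 kcal/day.
Target intake = 2880.2813 + 1100 = 3980.2813 kcal/day.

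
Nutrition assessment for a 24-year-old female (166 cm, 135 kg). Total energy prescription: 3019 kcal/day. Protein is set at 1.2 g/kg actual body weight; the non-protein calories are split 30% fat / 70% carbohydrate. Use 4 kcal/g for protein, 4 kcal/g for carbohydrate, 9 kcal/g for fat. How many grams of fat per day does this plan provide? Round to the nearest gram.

Protein = 1.2 × 135 = 162 g → 162 × 4 = 648 kcal.
Non-protein calories = 3019 − 648 = 2371 kcal.
Fat: 30% × 2371 = 711.3 kcal; carbohydrate: 1659.7 kcal.
Fat: 711.3 kcal ÷ 9 kcal/g = 79.0333 g.

79 g/day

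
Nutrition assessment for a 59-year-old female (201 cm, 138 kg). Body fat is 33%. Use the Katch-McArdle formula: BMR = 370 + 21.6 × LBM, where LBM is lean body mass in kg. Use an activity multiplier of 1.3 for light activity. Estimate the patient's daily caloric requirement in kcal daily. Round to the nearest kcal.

LBM = 138 × (1 − 0.33) = 92.46 kg. Katch-McArdle: BMR = 370 + 21.6 × 92.46 = 2367.136 kcal/day.
TEE = BMR × activity factor = 2367.136 × 1.3 = 3077.2768 kcal/day.

3077 kcal daily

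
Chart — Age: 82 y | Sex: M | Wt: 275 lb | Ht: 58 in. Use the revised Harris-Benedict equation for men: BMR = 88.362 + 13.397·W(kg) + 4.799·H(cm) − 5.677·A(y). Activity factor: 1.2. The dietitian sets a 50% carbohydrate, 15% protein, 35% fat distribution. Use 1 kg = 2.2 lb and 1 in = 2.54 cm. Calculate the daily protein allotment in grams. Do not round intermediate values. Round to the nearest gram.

Convert to metric: weight = 275 ÷ 2.2 = 125 kg; height = 58 × 2.54 = 147.32 cm.
Harris-Benedict: BMR = 88.362 + 13.397(125) + 4.799(147.32) − 5.677(82) = 2004.4617 kcal/day.
TEE = 2004.4617 × 1.2 = 2405.354 kcal/day.
Protein energy = 15% × 2405.354 = 360.8031 kcal.
Protein = 360.8031 ÷ 4 kcal/g = 90.2008 g.

90 g/day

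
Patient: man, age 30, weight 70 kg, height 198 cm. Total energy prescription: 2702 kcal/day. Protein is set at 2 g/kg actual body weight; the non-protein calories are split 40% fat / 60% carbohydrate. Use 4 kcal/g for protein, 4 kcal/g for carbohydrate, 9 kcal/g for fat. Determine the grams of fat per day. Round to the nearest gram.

95 g/day

Protein = 2 × 70 = 140 g → 140 × 4 = 560 kcal.
Non-protein calories = 2702 − 560 = 2142 kcal.
Fat: 40% × 2142 = 856.8 kcal; carbohydrate: 1285.2 kcal.
Fat: 856.8 kcal ÷ 9 kcal/g = 95.2 g.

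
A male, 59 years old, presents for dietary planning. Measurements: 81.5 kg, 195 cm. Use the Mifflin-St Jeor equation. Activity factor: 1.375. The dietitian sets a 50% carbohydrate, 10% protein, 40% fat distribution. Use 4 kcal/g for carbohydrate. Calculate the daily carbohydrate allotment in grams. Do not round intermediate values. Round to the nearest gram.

Mifflin-St Jeor (male): BMR = 10(81.5) + 6.25(195) − 5(59) + 5 = 815 + 1218.75 − 295 + 5 = 1743.75 kcal/day.
TEE = 1743.75 × 1.375 = 2397.6563 kcal/day.
Carbohydrate energy = 50% × 2397.6563 = 1198.8281 kcal.
Carbohydrate = 1198.8281 ÷ 4 kcal/g = 299.707 g.

300 g/day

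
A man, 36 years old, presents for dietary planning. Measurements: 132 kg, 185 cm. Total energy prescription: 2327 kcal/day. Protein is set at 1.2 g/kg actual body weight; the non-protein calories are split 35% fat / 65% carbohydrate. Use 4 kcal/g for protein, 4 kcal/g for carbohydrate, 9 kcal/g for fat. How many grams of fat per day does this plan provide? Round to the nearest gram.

66 g/day

Protein = 1.2 × 132 = 158.4 g → 158.4 × 4 = 633.6 kcal.
Non-protein calories = 2327 − 633.6 = 1693.4 kcal.
Fat: 35% × 1693.4 = 592.69 kcal; carbohydrate: 1100.71 kcal.
Fat: 592.69 kcal ÷ 9 kcal/g = 65.8544 g.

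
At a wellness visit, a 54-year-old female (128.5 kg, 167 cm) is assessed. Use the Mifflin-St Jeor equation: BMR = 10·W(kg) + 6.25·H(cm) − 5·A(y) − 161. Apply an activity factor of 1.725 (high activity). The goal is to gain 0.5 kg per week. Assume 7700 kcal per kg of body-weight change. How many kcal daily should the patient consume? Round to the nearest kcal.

3824 kcal daily

Mifflin-St Jeor (female): BMR = 10(128.5) + 6.25(167) − 5(54) − 161 = 1285 + 1043.75 − 270 − 161 = 1897.75 kcal/day.
TEE = 1897.75 × 1.725 = 3273.6188 kcal/day.
Required daily surplus = 0.5 × 7700 ÷ 7 = 550 kcal/day.
Target intake = 3273.6188 + 550 = 3823.6188 kcal/day.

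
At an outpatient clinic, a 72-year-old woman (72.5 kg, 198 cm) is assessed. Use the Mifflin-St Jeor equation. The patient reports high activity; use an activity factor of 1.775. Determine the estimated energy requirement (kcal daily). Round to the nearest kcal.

Mifflin-St Jeor (female): BMR = 10(72.5) + 6.25(198) − 5(72) − 161 = 725 + 1237.5 − 360 − 161 = 1441.5 kcal/day.
TEE = BMR × activity factor = 1441.5 × 1.775 = 2558.6625 kcal/day.

2559 kcal daily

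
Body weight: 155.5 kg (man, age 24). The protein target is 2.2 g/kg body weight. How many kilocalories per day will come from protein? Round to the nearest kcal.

1368 kcal/day

Protein = 2.2 g/kg × 155.5 kg = 342.1 g/day.
Protein energy = 342.1 g × 4 kcal/g = 1368.4 kcal/day.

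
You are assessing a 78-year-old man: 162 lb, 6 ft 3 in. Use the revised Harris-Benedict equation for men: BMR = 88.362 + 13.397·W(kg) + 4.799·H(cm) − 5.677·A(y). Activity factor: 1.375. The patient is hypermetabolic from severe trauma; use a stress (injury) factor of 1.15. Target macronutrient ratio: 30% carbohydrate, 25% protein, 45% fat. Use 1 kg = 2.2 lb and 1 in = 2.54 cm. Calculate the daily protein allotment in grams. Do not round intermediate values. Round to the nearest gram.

Convert to metric: weight = 162 ÷ 2.2 = 73.6364 kg; height = (6×12 + 3) × 2.54 = 75 × 2.54 = 190.5 cm.
Harris-Benedict: BMR = 88.362 + 13.397(73.6364) + 4.799(190.5) − 5.677(78) = 1546.2719 kcal/day.
TEE = 1546.2719 × 1.375 = 2126.1238 kcal/day.
With stress factor 1.15: 2126.1238 × 1.15 = 2445.0424 kcal/day.
Protein energy = 25% × 2445.0424 = 611.2606 kcal.
Protein = 611.2606 ÷ 4 kcal/g = 152.8151 g.

153 g/day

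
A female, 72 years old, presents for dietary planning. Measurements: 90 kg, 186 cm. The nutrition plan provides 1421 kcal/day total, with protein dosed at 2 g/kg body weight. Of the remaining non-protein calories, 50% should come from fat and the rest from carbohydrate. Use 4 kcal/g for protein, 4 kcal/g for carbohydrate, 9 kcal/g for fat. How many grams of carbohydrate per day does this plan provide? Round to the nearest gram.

Protein = 2 × 90 = 180 g → 180 × 4 = 720 kcal.
Non-protein calories = 1421 − 720 = 701 kcal.
Fat: 50% × 701 = 350.5 kcal; carbohydrate: 350.5 kcal.
Carbohydrate: 350.5 kcal ÷ 4 kcal/g = 87.625 g.

88 g/day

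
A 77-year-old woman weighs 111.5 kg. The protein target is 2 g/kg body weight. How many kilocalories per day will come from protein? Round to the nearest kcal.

Protein = 2 g/kg × 111.5 kg = 223 g/day.
Protein energy = 223 g × 4 kcal/g = 892 kcal/day.

892 kcal/day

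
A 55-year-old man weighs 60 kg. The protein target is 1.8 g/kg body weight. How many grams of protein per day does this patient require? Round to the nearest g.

108 g/day

Protein = 1.8 g/kg × 60 kg = 108 g/day.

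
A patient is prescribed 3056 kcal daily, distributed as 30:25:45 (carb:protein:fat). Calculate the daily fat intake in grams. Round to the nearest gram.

153 g/day

Fat energy = 45% × 3056 = 1375.2 kcal.
At 9 kcal/g: 1375.2 ÷ 9 = 152.8 g.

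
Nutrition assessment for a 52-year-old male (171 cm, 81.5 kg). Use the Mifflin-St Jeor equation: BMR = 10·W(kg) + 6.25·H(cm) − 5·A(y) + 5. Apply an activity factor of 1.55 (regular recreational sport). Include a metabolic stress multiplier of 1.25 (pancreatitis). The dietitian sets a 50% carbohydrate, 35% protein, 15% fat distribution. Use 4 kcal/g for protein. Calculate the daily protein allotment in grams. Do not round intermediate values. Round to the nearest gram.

276 g/day

Mifflin-St Jeor (male): BMR = 10(81.5) + 6.25(171) − 5(52) + 5 = 815 + 1068.75 − 260 + 5 = 1628.75 kcal/day.
TEE = 1628.75 × 1.55 = 2524.5625 kcal/day.
With stress factor 1.25: 2524.5625 × 1.25 = 3155.7031 kcal/day.
Protein energy = 35% × 3155.7031 = 1104.4961 kcal.
Protein = 1104.4961 ÷ 4 kcal/g = 276.124 g.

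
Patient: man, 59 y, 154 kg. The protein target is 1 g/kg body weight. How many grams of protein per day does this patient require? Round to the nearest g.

Protein = 1 g/kg × 154 kg = 154 g/day.

154 g/day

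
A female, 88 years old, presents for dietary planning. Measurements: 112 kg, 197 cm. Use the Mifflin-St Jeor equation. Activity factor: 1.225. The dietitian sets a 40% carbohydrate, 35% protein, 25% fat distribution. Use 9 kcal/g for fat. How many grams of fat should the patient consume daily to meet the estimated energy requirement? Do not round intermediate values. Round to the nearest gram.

60 g/day

Mifflin-St Jeor (female): BMR = 10(112) + 6.25(197) − 5(88) − 161 = 1120 + 1231.25 − 440 − 161 = 1750.25 kcal/day.
TEE = 1750.25 × 1.225 = 2144.0563 kcal/day.
Fat energy = 25% × 2144.0563 = 536.0141 kcal.
Fat = 536.0141 ÷ 9 kcal/g = 59.5571 g.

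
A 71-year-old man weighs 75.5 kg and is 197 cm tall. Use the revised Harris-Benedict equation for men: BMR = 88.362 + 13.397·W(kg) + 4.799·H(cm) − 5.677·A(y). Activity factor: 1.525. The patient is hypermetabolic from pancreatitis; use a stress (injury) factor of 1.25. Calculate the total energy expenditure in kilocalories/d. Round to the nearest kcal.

Harris-Benedict: BMR = 88.362 + 13.397(75.5) + 4.799(197) − 5.677(71) = 1642.1715 kcal/day.
TEE = BMR × activity factor = 1642.1715 × 1.525 = 2504.3115 kcal/day.
Apply stress factor: 2504.3115 × 1.25 = 3130.3894 kcal/day.

3130 kilocalories/d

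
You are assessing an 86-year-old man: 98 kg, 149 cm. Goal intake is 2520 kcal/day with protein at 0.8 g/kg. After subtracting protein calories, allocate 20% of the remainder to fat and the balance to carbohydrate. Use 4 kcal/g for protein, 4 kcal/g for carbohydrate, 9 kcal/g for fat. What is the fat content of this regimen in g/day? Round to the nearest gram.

Protein = 0.8 × 98 = 78.4 g → 78.4 × 4 = 313.6 kcal.
Non-protein calories = 2520 − 313.6 = 2206.4 kcal.
Fat: 20% × 2206.4 = 441.28 kcal; carbohydrate: 1765.12 kcal.
Fat: 441.28 kcal ÷ 9 kcal/g = 49.0311 g.

49 g/day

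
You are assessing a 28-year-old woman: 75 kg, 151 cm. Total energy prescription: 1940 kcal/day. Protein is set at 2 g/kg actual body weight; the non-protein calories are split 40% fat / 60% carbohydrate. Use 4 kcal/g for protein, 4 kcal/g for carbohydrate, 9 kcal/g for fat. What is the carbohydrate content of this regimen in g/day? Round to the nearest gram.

201 g/day

Protein = 2 × 75 = 150 g → 150 × 4 = 600 kcal.
Non-protein calories = 1940 − 600 = 1340 kcal.
Fat: 40% × 1340 = 536 kcal; carbohydrate: 804 kcal.
Carbohydrate: 804 kcal ÷ 4 kcal/g = 201 g.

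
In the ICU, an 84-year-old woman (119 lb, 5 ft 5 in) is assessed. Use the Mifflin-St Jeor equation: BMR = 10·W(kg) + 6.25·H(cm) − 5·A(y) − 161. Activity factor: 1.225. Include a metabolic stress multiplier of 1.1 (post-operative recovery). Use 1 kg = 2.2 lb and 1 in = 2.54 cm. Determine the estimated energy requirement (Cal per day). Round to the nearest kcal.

Convert to metric: weight = 119 ÷ 2.2 = 54.0909 kg; height = (5×12 + 5) × 2.54 = 65 × 2.54 = 165.1 cm.
Mifflin-St Jeor (female): BMR = 10(54.0909) + 6.25(165.1) − 5(84) − 161 = 540.9091 + 1031.875 − 420 − 161 = 991.7841 kcal/day.
TEE = BMR × activity factor = 991.7841 × 1.225 = 1214.9355 kcal/day.
Apply stress factor: 1214.9355 × 1.1 = 1336.4291 kcal/day.

1336 Cal per day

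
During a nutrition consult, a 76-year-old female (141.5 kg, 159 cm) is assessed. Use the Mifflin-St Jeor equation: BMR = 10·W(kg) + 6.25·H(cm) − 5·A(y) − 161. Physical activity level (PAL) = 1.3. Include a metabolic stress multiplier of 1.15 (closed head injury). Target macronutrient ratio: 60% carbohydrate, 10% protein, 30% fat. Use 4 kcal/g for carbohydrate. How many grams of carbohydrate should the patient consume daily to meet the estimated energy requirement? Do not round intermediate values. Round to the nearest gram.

419 g/day

Mifflin-St Jeor (female): BMR = 10(141.5) + 6.25(159) − 5(76) − 161 = 1415 + 993.75 − 380 − 161 = 1867.75 kcal/day.
TEE = 1867.75 × 1.3 = 2428.075 kcal/day.
With stress factor 1.15: 2428.075 × 1.15 = 2792.2863 kcal/day.
Carbohydrate energy = 60% × 2792.2863 = 1675.3718 kcal.
Carbohydrate = 1675.3718 ÷ 4 kcal/g = 418.8429 g.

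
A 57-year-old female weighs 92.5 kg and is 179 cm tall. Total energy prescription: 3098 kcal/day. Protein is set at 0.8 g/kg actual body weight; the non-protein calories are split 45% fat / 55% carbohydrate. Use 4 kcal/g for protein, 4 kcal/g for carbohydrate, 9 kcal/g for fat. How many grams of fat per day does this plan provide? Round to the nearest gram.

Protein = 0.8 × 92.5 = 74 g → 74 × 4 = 296 kcal.
Non-protein calories = 3098 − 296 = 2802 kcal.
Fat: 45% × 2802 = 1260.9 kcal; carbohydrate: 1541.1 kcal.
Fat: 1260.9 kcal ÷ 9 kcal/g = 140.1 g.

140 g/day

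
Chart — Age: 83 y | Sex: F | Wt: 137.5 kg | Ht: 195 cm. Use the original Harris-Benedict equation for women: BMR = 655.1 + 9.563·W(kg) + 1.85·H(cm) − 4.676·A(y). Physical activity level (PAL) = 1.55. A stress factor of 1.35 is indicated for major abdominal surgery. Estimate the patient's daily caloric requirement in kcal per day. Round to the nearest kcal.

4065 kcal per day

Harris-Benedict: BMR = 655.1 + 9.563(137.5) + 1.85(195) − 4.676(83) = 1942.6545 kcal/day.
TEE = BMR × activity factor = 1942.6545 × 1.55 = 3011.1145 kcal/day.
Apply stress factor: 3011.1145 × 1.35 = 4065.0045 kcal/day.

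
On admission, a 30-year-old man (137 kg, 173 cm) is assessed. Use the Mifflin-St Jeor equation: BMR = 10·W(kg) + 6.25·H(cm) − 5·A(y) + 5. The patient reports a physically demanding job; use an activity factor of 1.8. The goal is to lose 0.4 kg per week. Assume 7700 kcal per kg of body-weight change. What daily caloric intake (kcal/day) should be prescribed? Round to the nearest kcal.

Mifflin-St Jeor (male): BMR = 10(137) + 6.25(173) − 5(30) + 5 = 1370 + 1081.25 − 150 + 5 = 2306.25 kcal/day.
TEE = 2306.25 × 1.8 = 4151.25 kcal/day.
Required daily deficit = 0.4 × 7700 ÷ 7 = 440 kcal/day.
Target intake = 4151.25 − 440 = 3711.25 kcal/day.

3711 kcal/day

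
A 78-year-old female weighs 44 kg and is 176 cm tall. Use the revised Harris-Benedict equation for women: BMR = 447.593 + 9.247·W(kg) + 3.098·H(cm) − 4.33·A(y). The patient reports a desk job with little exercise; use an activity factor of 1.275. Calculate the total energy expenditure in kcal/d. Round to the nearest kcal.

Harris-Benedict: BMR = 447.593 + 9.247(44) + 3.098(176) − 4.33(78) = 1061.969 kcal/day.
TEE = BMR × activity factor = 1061.969 × 1.275 = 1354.0105 kcal/day.

1354 kcal/d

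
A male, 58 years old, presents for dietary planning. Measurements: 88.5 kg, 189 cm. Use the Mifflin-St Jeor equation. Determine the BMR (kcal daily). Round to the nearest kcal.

Mifflin-St Jeor (male): BMR = 10(88.5) + 6.25(189) − 5(58) + 5 = 885 + 1181.25 − 290 + 5 = 1781.25 kcal/day.

1781 kcal daily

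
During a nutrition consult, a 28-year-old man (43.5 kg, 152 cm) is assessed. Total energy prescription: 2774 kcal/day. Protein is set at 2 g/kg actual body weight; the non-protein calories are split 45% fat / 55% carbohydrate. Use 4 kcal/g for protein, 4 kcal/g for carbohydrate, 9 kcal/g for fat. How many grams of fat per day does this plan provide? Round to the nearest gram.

Protein = 2 × 43.5 = 87 g → 87 × 4 = 348 kcal.
Non-protein calories = 2774 − 348 = 2426 kcal.
Fat: 45% × 2426 = 1091.7 kcal; carbohydrate: 1334.3 kcal.
Fat: 1091.7 kcal ÷ 9 kcal/g = 121.3 g.

121 g/day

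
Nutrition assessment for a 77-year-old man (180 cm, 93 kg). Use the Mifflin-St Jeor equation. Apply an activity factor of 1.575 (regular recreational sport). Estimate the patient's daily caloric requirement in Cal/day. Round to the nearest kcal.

Mifflin-St Jeor (male): BMR = 10(93) + 6.25(180) − 5(77) + 5 = 930 + 1125 − 385 + 5 = 1675 kcal/day.
TEE = BMR × activity factor = 1675 × 1.575 = 2638.125 kcal/day.

2638 Cal/day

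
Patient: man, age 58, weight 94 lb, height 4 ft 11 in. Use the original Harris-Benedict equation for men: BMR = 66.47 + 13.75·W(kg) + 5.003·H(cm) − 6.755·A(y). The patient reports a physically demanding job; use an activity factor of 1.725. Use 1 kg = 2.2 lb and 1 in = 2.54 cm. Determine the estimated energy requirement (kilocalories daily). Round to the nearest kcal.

Convert to metric: weight = 94 ÷ 2.2 = 42.7273 kg; height = (4×12 + 11) × 2.54 = 59 × 2.54 = 149.86 cm.
Harris-Benedict: BMR = 66.47 + 13.75(42.7273) + 5.003(149.86) − 6.755(58) = 1011.9296 kcal/day.
TEE = BMR × activity factor = 1011.9296 × 1.725 = 1745.5785 kcal/day.

1746 kilocalories daily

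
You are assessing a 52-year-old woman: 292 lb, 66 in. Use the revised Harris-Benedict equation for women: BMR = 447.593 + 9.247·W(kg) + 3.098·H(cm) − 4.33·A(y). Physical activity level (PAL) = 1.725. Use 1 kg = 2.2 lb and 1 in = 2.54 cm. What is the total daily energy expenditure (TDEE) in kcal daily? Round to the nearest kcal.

3397 kcal daily

Convert to metric: weight = 292 ÷ 2.2 = 132.7273 kg; height = 66 × 2.54 = 167.64 cm.
Harris-Benedict: BMR = 447.593 + 9.247(132.7273) + 3.098(167.64) − 4.33(52) = 1969.1108 kcal/day.
TEE = BMR × activity factor = 1969.1108 × 1.725 = 3396.7161 kcal/day.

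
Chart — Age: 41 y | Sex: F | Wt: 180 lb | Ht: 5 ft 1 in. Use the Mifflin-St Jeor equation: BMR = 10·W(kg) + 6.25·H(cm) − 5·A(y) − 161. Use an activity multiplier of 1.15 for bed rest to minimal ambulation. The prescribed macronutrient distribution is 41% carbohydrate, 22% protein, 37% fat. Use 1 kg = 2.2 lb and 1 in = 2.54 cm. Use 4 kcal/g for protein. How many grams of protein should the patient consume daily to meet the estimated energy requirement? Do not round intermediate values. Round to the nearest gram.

90 g/day

Convert to metric: weight = 180 ÷ 2.2 = 81.8182 kg; height = (5×12 + 1) × 2.54 = 61 × 2.54 = 154.94 cm.
Mifflin-St Jeor (female): BMR = 10(81.8182) + 6.25(154.94) − 5(41) − 161 = 818.1818 + 968.375 − 205 − 161 = 1420.5568 kcal/day.
TEE = 1420.5568 × 1.15 = 1633.6403 kcal/day.
Protein energy = 22% × 1633.6403 = 359.4009 kcal.
Protein = 359.4009 ÷ 4 kcal/g = 89.8502 g.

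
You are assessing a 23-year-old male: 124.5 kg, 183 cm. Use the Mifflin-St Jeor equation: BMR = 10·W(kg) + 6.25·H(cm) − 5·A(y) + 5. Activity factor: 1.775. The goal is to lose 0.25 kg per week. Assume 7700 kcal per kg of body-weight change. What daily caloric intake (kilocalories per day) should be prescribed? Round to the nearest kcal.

Mifflin-St Jeor (male): BMR = 10(124.5) + 6.25(183) − 5(23) + 5 = 1245 + 1143.75 − 115 + 5 = 2278.75 kcal/day.
TEE = 2278.75 × 1.775 = 4044.7813 kcal/day.
Required daily deficit = 0.25 × 7700 ÷ 7 = 275 kcal/day.
Target intake = 4044.7813 − 275 = 3769.7813 kcal/day.

3770 kilocalories per day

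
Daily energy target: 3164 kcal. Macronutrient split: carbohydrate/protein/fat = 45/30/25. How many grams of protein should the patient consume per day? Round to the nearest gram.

Protein energy = 30% × 3164 = 949.2 kcal.
At 4 kcal/g: 949.2 ÷ 4 = 237.3 g.

237 g/day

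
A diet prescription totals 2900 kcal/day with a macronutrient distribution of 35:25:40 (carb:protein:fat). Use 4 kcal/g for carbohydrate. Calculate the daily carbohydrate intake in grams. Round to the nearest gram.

254 g/day

Carbohydrate energy = 35% × 2900 = 1015 kcal.
At 4 kcal/g: 1015 ÷ 4 = 253.75 g.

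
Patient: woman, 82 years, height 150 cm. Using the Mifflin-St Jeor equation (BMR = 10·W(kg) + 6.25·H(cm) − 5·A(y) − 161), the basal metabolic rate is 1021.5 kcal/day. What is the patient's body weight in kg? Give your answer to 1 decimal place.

65.5 kg

1021.5 = 10·W + 6.25(150) − 5(82) − 161
10·W = 1021.5 − 366.5 = 655, so W = 65.5 kg.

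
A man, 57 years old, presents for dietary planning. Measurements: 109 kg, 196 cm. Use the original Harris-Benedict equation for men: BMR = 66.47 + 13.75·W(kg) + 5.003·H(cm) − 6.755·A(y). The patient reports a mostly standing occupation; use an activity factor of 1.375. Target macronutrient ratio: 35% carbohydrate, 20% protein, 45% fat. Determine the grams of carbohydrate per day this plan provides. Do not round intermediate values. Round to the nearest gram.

Harris-Benedict: BMR = 66.47 + 13.75(109) + 5.003(196) − 6.755(57) = 2160.773 kcal/day.
TEE = 2160.773 × 1.375 = 2971.0629 kcal/day.
Carbohydrate energy = 35% × 2971.0629 = 1039.872 kcal.
Carbohydrate = 1039.872 ÷ 4 kcal/g = 259.968 g.

260 g/day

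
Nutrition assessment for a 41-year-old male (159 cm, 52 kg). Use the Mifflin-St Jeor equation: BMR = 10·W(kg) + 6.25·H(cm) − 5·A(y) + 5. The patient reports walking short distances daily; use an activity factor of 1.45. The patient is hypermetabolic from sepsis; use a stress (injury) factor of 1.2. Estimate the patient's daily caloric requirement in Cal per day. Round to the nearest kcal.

Mifflin-St Jeor (male): BMR = 10(52) + 6.25(159) − 5(41) + 5 = 520 + 993.75 − 205 + 5 = 1313.75 kcal/day.
TEE = BMR × activity factor = 1313.75 × 1.45 = 1904.9375 kcal/day.
Apply stress factor: 1904.9375 × 1.2 = 2285.925 kcal/day.

2286 Cal per day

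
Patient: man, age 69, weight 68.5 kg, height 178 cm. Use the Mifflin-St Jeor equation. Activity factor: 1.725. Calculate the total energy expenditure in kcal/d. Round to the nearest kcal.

Mifflin-St Jeor (male): BMR = 10(68.5) + 6.25(178) − 5(69) + 5 = 685 + 1112.5 − 345 + 5 = 1457.5 kcal/day.
TEE = BMR × activity factor = 1457.5 × 1.725 = 2514.1875 kcal/day.

2514 kcal/d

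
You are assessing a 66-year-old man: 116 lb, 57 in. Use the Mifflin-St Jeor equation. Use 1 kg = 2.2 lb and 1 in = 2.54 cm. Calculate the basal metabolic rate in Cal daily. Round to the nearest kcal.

1107 Cal daily

Convert to metric: weight = 116 ÷ 2.2 = 52.7273 kg; height = 57 × 2.54 = 144.78 cm.
Mifflin-St Jeor (male): BMR = 10(52.7273) + 6.25(144.78) − 5(66) + 5 = 527.2727 + 904.875 − 330 + 5 = 1107.1477 kcal/day.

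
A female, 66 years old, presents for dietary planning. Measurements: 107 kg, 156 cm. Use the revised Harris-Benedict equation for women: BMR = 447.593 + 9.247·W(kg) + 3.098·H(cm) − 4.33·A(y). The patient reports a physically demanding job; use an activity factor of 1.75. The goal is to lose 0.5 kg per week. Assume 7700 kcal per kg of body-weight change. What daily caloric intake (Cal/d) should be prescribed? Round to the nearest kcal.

Harris-Benedict: BMR = 447.593 + 9.247(107) + 3.098(156) − 4.33(66) = 1634.53 kcal/day.
TEE = 1634.53 × 1.75 = 2860.4275 kcal/day.
Required daily deficit = 0.5 × 7700 ÷ 7 = 550 kcal/day.
Target intake = 2860.4275 − 550 = 2310.4275 kcal/day.

2310 Cal/d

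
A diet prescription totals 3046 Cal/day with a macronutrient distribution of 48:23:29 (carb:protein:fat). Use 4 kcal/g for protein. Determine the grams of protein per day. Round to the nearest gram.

175 g/day

Protein energy = 23% × 3046 = 700.58 kcal.
At 4 kcal/g: 700.58 ÷ 4 = 175.145 g.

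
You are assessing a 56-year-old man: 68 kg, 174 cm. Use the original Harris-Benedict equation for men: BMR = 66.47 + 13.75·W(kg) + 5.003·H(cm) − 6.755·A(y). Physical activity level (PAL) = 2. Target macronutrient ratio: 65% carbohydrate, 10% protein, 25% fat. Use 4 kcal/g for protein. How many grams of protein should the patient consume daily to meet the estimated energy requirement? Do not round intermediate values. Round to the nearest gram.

75 g/day

Harris-Benedict: BMR = 66.47 + 13.75(68) + 5.003(174) − 6.755(56) = 1493.712 kcal/day.
TEE = 1493.712 × 2 = 2987.424 kcal/day.
Protein energy = 10% × 2987.424 = 298.7424 kcal.
Protein = 298.7424 ÷ 4 kcal/g = 74.6856 g.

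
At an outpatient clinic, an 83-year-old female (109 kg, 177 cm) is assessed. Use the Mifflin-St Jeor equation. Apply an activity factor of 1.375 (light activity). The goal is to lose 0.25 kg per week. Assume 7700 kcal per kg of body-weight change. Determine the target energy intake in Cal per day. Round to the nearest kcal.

1953 Cal per day

Mifflin-St Jeor (female): BMR = 10(109) + 6.25(177) − 5(83) − 161 = 1090 + 1106.25 − 415 − 161 = 1620.25 kcal/day.
TEE = 1620.25 × 1.375 = 2227.8438 kcal/day.
Required daily deficit = 0.25 × 7700 ÷ 7 = 275 kcal/day.
Target intake = 2227.8438 − 275 = 1952.8438 kcal/day.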